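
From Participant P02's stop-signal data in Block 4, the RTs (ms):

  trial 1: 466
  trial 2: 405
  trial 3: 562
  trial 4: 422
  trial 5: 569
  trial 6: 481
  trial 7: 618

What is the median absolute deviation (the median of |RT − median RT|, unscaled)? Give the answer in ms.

76 ms

Sorted: 405, 422, 466, 481, 562, 569, 618 → median = 481
|x − 481|: 15, 76, 81, 59, 88, 0, 137
Sorted deviations: 0, 15, 59, 76, 81, 88, 137 → MAD = 76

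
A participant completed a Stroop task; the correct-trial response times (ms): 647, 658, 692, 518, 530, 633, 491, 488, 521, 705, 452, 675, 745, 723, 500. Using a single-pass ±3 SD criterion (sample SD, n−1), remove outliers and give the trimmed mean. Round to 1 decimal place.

n = 15, ΣRT = 8978, M = 598.533
Σ(x−M)² = 142091.73; s = √(142091.73/14) = 100.744
Cutoffs: 598.533 ± 3·100.744 → [296.3, 900.8]
No RTs fall outside the cutoffs; all 15 retained. Mean = 8978/15 = 598.533

598.5 ms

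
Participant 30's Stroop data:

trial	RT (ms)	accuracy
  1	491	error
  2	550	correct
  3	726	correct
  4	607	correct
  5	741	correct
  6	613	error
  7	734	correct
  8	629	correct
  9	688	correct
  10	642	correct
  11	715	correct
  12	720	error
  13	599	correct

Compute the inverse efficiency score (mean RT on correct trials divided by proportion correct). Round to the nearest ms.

862 ms

Correct trials (n=10): 550, 726, 607, 741, 734, 629, 688, 642, 715, 599
Mean correct RT = 6631/10 = 663.1000 ms
Proportion correct = 10/13
IES = 663.1000 / (10/13) = 862.030 ms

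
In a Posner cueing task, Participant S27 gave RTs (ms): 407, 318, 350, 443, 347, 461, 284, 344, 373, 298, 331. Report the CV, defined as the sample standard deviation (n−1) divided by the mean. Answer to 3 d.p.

n = 11, Σ = 3956, M = 359.6364
Σ(x−M)² = 32216.545; s = √(32216.545/10) = 56.7596
CV = 56.7596 / 359.6364 = 0.15783

0.158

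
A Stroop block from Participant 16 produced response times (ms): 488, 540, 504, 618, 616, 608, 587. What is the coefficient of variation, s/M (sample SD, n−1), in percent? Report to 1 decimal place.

9.7%

n = 7, Σ = 3961, M = 565.8571
Σ(x−M)² = 18012.857; s = √(18012.857/6) = 54.7918
CV = 54.7918 / 565.8571 = 0.09683 = 9.683%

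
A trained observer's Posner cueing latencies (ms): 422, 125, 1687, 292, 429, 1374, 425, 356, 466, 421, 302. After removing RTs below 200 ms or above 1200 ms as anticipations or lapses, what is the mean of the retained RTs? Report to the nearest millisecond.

389 ms

Excluded: 125, 1374, 1687
Retained (n=8): Σ = 3113
Mean = 3113/8 = 389.1250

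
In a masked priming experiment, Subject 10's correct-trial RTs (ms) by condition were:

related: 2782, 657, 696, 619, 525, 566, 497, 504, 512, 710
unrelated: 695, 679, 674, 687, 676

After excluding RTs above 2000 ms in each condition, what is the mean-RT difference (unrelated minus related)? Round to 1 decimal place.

94.9 ms

related: exclude 2782
M(related) = 5286/9 = 587.333
M(unrelated) = 3411/5 = 682.200
Difference = 682.200 − 587.333 = 94.867 ms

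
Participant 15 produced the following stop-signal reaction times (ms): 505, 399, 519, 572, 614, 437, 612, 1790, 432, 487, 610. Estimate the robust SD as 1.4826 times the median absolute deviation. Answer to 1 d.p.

129.0 ms

Sorted: 399, 432, 437, 487, 505, 519, 572, 610, 612, 614, 1790 → median = 519
|x − 519| sorted: 0, 14, 32, 53, 82, 87, 91, 93, 95, 120, 1271 → MAD = 87
Robust SD ≈ 1.4826 × 87 = 128.986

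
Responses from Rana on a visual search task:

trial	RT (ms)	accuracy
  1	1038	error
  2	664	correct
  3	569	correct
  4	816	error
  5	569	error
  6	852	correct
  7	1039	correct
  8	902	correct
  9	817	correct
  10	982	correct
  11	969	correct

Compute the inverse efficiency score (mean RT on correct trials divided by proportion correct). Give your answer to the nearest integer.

Correct trials (n=8): 664, 569, 852, 1039, 902, 817, 982, 969
Mean correct RT = 6794/8 = 849.2500 ms
Proportion correct = 8/11
IES = 849.2500 / (8/11) = 1167.719 ms

1168 ms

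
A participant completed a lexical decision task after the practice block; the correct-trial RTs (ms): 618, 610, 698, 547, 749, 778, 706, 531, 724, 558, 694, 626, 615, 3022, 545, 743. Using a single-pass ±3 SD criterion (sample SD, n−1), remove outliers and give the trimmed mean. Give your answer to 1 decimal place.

649.5 ms

n = 16, ΣRT = 12764, M = 797.750
Σ(x−M)² = 5373473.00; s = √(5373473.00/15) = 598.524
Cutoffs: 797.750 ± 3·598.524 → [-997.8, 2593.3]
Outside: 3022 → excluded.
Retained (n=15): Σ = 9742, mean = 9742/15 = 649.467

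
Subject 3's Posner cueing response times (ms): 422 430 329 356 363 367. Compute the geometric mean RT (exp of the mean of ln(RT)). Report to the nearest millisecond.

376 ms

ln(RT): 6.0450, 6.0638, 5.7961, 5.8749, 5.8944, 5.9054
Mean ln(RT) = 35.5795/6 = 5.92992
Geometric mean = exp(5.92992) = 376.13 ms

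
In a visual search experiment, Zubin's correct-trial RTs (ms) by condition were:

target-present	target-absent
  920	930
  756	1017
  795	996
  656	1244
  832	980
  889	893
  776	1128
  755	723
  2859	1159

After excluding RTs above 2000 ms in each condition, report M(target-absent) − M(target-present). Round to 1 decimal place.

target-present: exclude 2859
M(target-present) = 6379/8 = 797.375
M(target-absent) = 9070/9 = 1007.778
Difference = 1007.778 − 797.375 = 210.403 ms

210.4 ms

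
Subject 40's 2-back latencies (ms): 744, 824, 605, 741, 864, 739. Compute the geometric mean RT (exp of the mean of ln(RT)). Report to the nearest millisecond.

748 ms

ln(RT): 6.6120, 6.7142, 6.4052, 6.6080, 6.7616, 6.6053
Mean ln(RT) = 39.7063/6 = 6.61772
Geometric mean = exp(6.61772) = 748.24 ms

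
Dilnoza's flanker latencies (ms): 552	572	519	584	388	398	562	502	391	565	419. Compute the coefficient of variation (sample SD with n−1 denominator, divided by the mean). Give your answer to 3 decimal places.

n = 11, Σ = 5452, M = 495.6364
Σ(x−M)² = 64558.545; s = √(64558.545/10) = 80.3483
CV = 80.3483 / 495.6364 = 0.16211

0.162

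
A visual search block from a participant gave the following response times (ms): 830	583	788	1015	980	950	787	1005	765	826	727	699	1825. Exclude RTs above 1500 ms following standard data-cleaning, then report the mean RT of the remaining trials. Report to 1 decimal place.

829.6 ms

Excluded: 1825
Retained (n=12): Σ = 9955
Mean = 9955/12 = 829.5833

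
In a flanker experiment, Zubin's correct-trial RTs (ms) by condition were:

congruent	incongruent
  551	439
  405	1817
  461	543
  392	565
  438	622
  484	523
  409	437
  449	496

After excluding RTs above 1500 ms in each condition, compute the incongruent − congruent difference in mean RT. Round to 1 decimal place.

incongruent: exclude 1817
M(congruent) = 3589/8 = 448.625
M(incongruent) = 3625/7 = 517.857
Difference = 517.857 − 448.625 = 69.232 ms

69.2 ms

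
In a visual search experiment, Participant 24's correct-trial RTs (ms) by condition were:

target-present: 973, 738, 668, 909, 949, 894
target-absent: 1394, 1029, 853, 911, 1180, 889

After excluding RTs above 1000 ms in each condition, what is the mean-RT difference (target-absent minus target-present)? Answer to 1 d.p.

target-absent: exclude 1394, 1029, 1180
M(target-present) = 5131/6 = 855.167
M(target-absent) = 2653/3 = 884.333
Difference = 884.333 − 855.167 = 29.167 ms

29.2 ms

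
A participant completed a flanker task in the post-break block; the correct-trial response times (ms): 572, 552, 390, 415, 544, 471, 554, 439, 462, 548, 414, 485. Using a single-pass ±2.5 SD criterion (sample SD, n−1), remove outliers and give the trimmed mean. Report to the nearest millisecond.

n = 12, ΣRT = 5846, M = 487.167
Σ(x−M)² = 46019.67; s = √(46019.67/11) = 64.681
Cutoffs: 487.167 ± 2.5·64.681 → [325.5, 648.9]
No RTs fall outside the cutoffs; all 12 retained. Mean = 5846/12 = 487.167

487 ms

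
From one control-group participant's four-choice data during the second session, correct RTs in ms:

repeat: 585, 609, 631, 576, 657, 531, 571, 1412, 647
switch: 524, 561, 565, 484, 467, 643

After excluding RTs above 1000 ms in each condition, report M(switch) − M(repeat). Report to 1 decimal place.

-60.2 ms

repeat: exclude 1412
M(repeat) = 4807/8 = 600.875
M(switch) = 3244/6 = 540.667
Difference = 540.667 − 600.875 = -60.208 ms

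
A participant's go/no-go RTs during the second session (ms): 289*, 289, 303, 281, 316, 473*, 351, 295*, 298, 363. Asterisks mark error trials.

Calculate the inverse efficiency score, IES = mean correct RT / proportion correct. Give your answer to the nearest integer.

Correct trials (n=7): 289, 303, 281, 316, 351, 298, 363
Mean correct RT = 2201/7 = 314.4286 ms
Proportion correct = 7/10
IES = 314.4286 / (7/10) = 449.184 ms

449 ms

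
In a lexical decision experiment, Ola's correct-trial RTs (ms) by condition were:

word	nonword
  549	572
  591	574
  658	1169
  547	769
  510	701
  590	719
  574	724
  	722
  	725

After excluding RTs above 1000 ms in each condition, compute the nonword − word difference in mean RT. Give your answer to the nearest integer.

nonword: exclude 1169
M(word) = 4019/7 = 574.143
M(nonword) = 5506/8 = 688.250
Difference = 688.250 − 574.143 = 114.107 ms

114 ms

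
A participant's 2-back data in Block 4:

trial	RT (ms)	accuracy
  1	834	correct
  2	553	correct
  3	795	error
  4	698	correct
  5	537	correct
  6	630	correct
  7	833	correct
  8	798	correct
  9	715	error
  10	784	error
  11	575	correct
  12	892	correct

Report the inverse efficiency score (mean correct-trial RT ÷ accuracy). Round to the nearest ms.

941 ms

Correct trials (n=9): 834, 553, 698, 537, 630, 833, 798, 575, 892
Mean correct RT = 6350/9 = 705.5556 ms
Proportion correct = 9/12
IES = 705.5556 / (9/12) = 940.741 ms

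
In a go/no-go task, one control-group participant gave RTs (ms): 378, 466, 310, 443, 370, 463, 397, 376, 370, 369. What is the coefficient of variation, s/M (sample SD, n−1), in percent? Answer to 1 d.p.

n = 10, Σ = 3942, M = 394.2000
Σ(x−M)² = 21767.600; s = √(21767.600/9) = 49.1795
CV = 49.1795 / 394.2000 = 0.12476 = 12.476%

12.5%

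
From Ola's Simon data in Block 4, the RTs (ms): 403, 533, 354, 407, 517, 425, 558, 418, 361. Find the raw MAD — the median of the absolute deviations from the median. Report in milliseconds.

57 ms

Sorted: 354, 361, 403, 407, 418, 425, 517, 533, 558 → median = 418
|x − 418|: 15, 115, 64, 11, 99, 7, 140, 0, 57
Sorted deviations: 0, 7, 11, 15, 57, 64, 99, 115, 140 → MAD = 57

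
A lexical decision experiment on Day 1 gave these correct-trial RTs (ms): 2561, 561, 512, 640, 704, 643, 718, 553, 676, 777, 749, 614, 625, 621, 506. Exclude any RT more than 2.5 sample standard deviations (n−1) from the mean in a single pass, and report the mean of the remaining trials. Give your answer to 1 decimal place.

n = 15, ΣRT = 11460, M = 764.000
Σ(x−M)² = 3551148.00; s = √(3551148.00/14) = 503.640
Cutoffs: 764.000 ± 2.5·503.640 → [-495.1, 2023.1]
Outside: 2561 → excluded.
Retained (n=14): Σ = 8899, mean = 8899/14 = 635.643

635.6 ms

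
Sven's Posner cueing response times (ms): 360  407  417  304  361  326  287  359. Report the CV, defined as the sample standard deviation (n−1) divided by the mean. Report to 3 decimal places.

n = 8, Σ = 2821, M = 352.6250
Σ(x−M)² = 14645.875; s = √(14645.875/7) = 45.7413
CV = 45.7413 / 352.6250 = 0.12972

0.130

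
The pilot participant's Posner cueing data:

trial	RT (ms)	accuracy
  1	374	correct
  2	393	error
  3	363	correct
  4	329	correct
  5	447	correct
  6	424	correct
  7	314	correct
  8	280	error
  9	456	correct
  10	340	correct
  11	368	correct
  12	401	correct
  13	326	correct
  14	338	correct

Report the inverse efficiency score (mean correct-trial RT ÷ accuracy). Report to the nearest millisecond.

Correct trials (n=12): 374, 363, 329, 447, 424, 314, 456, 340, 368, 401, 326, 338
Mean correct RT = 4480/12 = 373.3333 ms
Proportion correct = 12/14
IES = 373.3333 / (12/14) = 435.556 ms

436 ms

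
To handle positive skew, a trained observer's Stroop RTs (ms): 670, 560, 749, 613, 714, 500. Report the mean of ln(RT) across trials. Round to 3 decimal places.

ln(RT): 6.5073, 6.3279, 6.6187, 6.4184, 6.5709, 6.2146
Σ ln(RT) = 38.6578
Mean = 38.6578/6 = 6.44297

6.443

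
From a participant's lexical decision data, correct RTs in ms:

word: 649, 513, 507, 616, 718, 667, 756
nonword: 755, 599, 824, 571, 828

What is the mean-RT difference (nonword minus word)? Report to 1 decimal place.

83.1 ms

M(word) = 4426/7 = 632.286
M(nonword) = 3577/5 = 715.400
Difference = 715.400 − 632.286 = 83.114 ms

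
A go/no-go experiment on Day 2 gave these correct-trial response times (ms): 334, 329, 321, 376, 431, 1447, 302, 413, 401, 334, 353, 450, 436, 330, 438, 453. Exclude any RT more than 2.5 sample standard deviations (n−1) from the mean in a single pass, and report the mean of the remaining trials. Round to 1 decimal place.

n = 16, ΣRT = 7148, M = 446.750
Σ(x−M)² = 1107703.00; s = √(1107703.00/15) = 271.748
Cutoffs: 446.750 ± 2.5·271.748 → [-232.6, 1126.1]
Outside: 1447 → excluded.
Retained (n=15): Σ = 5701, mean = 5701/15 = 380.067

380.1 ms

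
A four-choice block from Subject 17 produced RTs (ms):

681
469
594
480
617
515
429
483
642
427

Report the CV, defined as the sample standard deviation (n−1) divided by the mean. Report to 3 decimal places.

0.173

n = 10, Σ = 5337, M = 533.7000
Σ(x−M)² = 76338.100; s = √(76338.100/9) = 92.0978
CV = 92.0978 / 533.7000 = 0.17256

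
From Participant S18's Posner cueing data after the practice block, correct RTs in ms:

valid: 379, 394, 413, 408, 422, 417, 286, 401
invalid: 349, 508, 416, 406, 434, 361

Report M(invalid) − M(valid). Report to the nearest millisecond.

22 ms

M(valid) = 3120/8 = 390.000
M(invalid) = 2474/6 = 412.333
Difference = 412.333 − 390.000 = 22.333 ms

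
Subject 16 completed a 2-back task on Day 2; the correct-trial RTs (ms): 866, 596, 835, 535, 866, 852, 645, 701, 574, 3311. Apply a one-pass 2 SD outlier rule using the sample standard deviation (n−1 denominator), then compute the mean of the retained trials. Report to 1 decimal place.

n = 10, ΣRT = 9781, M = 978.100
Σ(x−M)² = 6197308.90; s = √(6197308.90/9) = 829.813
Cutoffs: 978.100 ± 2·829.813 → [-681.5, 2637.7]
Outside: 3311 → excluded.
Retained (n=9): Σ = 6470, mean = 6470/9 = 718.889

718.9 ms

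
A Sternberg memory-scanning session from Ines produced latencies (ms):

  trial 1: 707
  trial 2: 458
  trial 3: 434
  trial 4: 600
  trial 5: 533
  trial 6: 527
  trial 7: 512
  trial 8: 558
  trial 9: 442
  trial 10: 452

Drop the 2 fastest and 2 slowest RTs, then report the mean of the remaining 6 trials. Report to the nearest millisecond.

507 ms

Sorted: 434, 442, 452, 458, 512, 527, 533, 558, 600, 707
Drop lowest 2 (434, 442) and highest 2 (600, 707)
Remaining (n=6): Σ = 3040, mean = 3040/6 = 506.667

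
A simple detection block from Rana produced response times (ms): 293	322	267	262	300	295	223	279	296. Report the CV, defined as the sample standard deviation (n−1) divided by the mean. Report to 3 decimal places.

n = 9, Σ = 2537, M = 281.8889
Σ(x−M)² = 6524.889; s = √(6524.889/8) = 28.5589
CV = 28.5589 / 281.8889 = 0.10131

0.101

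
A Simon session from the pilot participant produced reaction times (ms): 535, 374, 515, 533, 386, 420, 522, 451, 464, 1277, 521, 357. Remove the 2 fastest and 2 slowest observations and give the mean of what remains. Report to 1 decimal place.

Sorted: 357, 374, 386, 420, 451, 464, 515, 521, 522, 533, 535, 1277
Drop lowest 2 (357, 374) and highest 2 (535, 1277)
Remaining (n=8): Σ = 3812, mean = 3812/8 = 476.500

476.5 ms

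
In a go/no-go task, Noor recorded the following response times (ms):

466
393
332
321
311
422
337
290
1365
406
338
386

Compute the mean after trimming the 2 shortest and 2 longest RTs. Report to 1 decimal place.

366.9 ms

Sorted: 290, 311, 321, 332, 337, 338, 386, 393, 406, 422, 466, 1365
Drop lowest 2 (290, 311) and highest 2 (466, 1365)
Remaining (n=8): Σ = 2935, mean = 2935/8 = 366.875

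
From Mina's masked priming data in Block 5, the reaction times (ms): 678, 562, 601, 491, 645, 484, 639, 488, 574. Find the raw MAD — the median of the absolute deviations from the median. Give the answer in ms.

Sorted: 484, 488, 491, 562, 574, 601, 639, 645, 678 → median = 574
|x − 574|: 104, 12, 27, 83, 71, 90, 65, 86, 0
Sorted deviations: 0, 12, 27, 65, 71, 83, 86, 90, 104 → MAD = 71

71 ms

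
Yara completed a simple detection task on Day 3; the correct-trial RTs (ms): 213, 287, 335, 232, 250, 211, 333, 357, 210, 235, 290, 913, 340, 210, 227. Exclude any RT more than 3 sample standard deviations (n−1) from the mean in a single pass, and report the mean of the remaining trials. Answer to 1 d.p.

n = 15, ΣRT = 4643, M = 309.533
Σ(x−M)² = 430205.73; s = √(430205.73/14) = 175.297
Cutoffs: 309.533 ± 3·175.297 → [-216.4, 835.4]
Outside: 913 → excluded.
Retained (n=14): Σ = 3730, mean = 3730/14 = 266.429

266.4 ms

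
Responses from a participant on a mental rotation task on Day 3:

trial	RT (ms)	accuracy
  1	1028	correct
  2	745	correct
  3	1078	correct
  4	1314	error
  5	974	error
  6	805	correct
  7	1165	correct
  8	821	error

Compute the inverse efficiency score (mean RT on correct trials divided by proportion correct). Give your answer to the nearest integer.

1543 ms

Correct trials (n=5): 1028, 745, 1078, 805, 1165
Mean correct RT = 4821/5 = 964.2000 ms
Proportion correct = 5/8
IES = 964.2000 / (5/8) = 1542.720 ms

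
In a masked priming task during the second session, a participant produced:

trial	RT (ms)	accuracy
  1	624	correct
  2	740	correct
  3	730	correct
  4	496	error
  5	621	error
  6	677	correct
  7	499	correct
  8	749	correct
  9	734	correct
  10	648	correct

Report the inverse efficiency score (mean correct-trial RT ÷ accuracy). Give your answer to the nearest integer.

Correct trials (n=8): 624, 740, 730, 677, 499, 749, 734, 648
Mean correct RT = 5401/8 = 675.1250 ms
Proportion correct = 8/10
IES = 675.1250 / (8/10) = 843.906 ms

844 ms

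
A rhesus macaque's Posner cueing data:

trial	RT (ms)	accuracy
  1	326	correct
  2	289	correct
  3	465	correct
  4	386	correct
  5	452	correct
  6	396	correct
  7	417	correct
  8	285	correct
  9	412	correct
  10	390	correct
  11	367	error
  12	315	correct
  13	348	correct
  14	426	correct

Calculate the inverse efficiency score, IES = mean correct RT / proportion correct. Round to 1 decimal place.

406.5 ms

Correct trials (n=13): 326, 289, 465, 386, 452, 396, 417, 285, 412, 390, 315, 348, 426
Mean correct RT = 4907/13 = 377.4615 ms
Proportion correct = 13/14
IES = 377.4615 / (13/14) = 406.497 ms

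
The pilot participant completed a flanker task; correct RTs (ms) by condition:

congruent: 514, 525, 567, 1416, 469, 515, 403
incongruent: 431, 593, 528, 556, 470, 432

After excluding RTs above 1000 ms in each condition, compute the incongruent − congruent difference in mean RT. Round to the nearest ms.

congruent: exclude 1416
M(congruent) = 2993/6 = 498.833
M(incongruent) = 3010/6 = 501.667
Difference = 501.667 − 498.833 = 2.833 ms

3 ms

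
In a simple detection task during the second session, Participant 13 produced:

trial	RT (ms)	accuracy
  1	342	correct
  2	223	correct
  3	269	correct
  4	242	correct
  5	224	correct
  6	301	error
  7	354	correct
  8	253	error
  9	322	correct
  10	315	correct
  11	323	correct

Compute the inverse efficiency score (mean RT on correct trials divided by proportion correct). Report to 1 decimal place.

Correct trials (n=9): 342, 223, 269, 242, 224, 354, 322, 315, 323
Mean correct RT = 2614/9 = 290.4444 ms
Proportion correct = 9/11
IES = 290.4444 / (9/11) = 354.988 ms

355.0 ms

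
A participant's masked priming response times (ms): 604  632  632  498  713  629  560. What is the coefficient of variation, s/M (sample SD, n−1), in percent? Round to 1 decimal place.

11.0%

n = 7, Σ = 4268, M = 609.7143
Σ(x−M)² = 27017.429; s = √(27017.429/6) = 67.1037
CV = 67.1037 / 609.7143 = 0.11006 = 11.006%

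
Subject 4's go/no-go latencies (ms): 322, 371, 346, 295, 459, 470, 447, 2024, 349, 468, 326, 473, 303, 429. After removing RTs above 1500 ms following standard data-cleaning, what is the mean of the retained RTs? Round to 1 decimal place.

389.1 ms

Excluded: 2024
Retained (n=13): Σ = 5058
Mean = 5058/13 = 389.0769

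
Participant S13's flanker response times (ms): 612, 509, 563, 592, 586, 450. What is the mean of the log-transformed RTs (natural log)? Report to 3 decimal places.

ln(RT): 6.4167, 6.2324, 6.3333, 6.3835, 6.3733, 6.1092
Σ ln(RT) = 37.8485
Mean = 37.8485/6 = 6.30809

6.308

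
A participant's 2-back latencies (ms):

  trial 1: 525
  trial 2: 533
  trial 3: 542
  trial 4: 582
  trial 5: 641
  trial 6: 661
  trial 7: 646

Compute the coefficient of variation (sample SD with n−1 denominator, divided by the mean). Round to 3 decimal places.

0.099

n = 7, Σ = 4130, M = 590.0000
Σ(x−M)² = 20620.000; s = √(20620.000/6) = 58.6231
CV = 58.6231 / 590.0000 = 0.09936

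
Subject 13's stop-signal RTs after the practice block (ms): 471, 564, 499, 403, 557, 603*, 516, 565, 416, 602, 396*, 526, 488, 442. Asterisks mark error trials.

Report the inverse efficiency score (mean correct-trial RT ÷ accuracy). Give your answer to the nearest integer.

Correct trials (n=12): 471, 564, 499, 403, 557, 516, 565, 416, 602, 526, 488, 442
Mean correct RT = 6049/12 = 504.0833 ms
Proportion correct = 12/14
IES = 504.0833 / (12/14) = 588.097 ms

588 ms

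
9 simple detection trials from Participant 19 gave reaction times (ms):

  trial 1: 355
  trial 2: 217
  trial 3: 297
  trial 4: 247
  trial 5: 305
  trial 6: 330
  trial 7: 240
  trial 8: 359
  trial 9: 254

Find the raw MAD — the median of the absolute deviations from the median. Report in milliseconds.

Sorted: 217, 240, 247, 254, 297, 305, 330, 355, 359 → median = 297
|x − 297|: 58, 80, 0, 50, 8, 33, 57, 62, 43
Sorted deviations: 0, 8, 33, 43, 50, 57, 58, 62, 80 → MAD = 50

50 ms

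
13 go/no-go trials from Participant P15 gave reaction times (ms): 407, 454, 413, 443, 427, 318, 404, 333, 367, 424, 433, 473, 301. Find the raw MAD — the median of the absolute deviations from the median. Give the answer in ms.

30 ms

Sorted: 301, 318, 333, 367, 404, 407, 413, 424, 427, 433, 443, 454, 473 → median = 413
|x − 413|: 6, 41, 0, 30, 14, 95, 9, 80, 46, 11, 20, 60, 112
Sorted deviations: 0, 6, 9, 11, 14, 20, 30, 41, 46, 60, 80, 95, 112 → MAD = 30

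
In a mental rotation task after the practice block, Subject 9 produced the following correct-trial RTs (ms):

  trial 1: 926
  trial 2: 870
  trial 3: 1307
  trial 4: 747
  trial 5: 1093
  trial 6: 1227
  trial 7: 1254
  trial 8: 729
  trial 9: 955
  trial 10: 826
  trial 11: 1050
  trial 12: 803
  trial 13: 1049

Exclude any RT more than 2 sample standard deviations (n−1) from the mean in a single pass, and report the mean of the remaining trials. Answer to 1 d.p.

987.4 ms

n = 13, ΣRT = 12836, M = 987.385
Σ(x−M)² = 452711.08; s = √(452711.08/12) = 194.232
Cutoffs: 987.385 ± 2·194.232 → [598.9, 1375.8]
No RTs fall outside the cutoffs; all 13 retained. Mean = 12836/13 = 987.385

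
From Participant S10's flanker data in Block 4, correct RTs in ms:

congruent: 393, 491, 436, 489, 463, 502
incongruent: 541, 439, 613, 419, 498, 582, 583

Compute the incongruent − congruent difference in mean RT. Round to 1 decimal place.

M(congruent) = 2774/6 = 462.333
M(incongruent) = 3675/7 = 525.000
Difference = 525.000 − 462.333 = 62.667 ms

62.7 ms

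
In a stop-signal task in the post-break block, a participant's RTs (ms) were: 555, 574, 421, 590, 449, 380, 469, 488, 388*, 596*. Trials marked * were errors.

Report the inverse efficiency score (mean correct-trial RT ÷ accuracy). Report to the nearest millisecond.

Correct trials (n=8): 555, 574, 421, 590, 449, 380, 469, 488
Mean correct RT = 3926/8 = 490.7500 ms
Proportion correct = 8/10
IES = 490.7500 / (8/10) = 613.438 ms

613 ms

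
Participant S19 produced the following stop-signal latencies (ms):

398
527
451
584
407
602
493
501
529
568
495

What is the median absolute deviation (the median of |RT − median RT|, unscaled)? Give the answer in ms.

50 ms

Sorted: 398, 407, 451, 493, 495, 501, 527, 529, 568, 584, 602 → median = 501
|x − 501|: 103, 26, 50, 83, 94, 101, 8, 0, 28, 67, 6
Sorted deviations: 0, 6, 8, 26, 28, 50, 67, 83, 94, 101, 103 → MAD = 50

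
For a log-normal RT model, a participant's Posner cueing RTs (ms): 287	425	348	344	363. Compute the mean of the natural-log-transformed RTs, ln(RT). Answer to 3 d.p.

ln(RT): 5.6595, 6.0521, 5.8522, 5.8406, 5.8944
Σ ln(RT) = 29.2988
Mean = 29.2988/5 = 5.85976

5.860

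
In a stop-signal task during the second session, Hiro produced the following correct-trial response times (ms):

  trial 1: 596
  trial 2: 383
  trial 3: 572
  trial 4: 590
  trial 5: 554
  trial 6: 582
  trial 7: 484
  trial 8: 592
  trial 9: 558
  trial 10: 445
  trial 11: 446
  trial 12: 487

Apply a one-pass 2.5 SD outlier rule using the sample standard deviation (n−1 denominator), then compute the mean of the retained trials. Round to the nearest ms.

n = 12, ΣRT = 6289, M = 524.083
Σ(x−M)² = 57062.92; s = √(57062.92/11) = 72.025
Cutoffs: 524.083 ± 2.5·72.025 → [344.0, 704.1]
No RTs fall outside the cutoffs; all 12 retained. Mean = 6289/12 = 524.083

524 ms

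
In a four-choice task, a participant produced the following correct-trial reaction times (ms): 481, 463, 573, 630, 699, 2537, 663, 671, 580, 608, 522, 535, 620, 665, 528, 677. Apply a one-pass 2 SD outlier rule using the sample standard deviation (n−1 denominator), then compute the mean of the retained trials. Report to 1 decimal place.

594.3 ms

n = 16, ΣRT = 11452, M = 715.750
Σ(x−M)² = 3617481.00; s = √(3617481.00/15) = 491.086
Cutoffs: 715.750 ± 2·491.086 → [-266.4, 1697.9]
Outside: 2537 → excluded.
Retained (n=15): Σ = 8915, mean = 8915/15 = 594.333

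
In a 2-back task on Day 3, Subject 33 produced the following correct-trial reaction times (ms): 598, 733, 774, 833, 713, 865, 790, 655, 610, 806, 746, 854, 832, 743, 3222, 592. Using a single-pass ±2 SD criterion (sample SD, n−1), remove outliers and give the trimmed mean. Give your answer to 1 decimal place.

n = 16, ΣRT = 14366, M = 897.875
Σ(x−M)² = 5882293.75; s = √(5882293.75/15) = 626.221
Cutoffs: 897.875 ± 2·626.221 → [-354.6, 2150.3]
Outside: 3222 → excluded.
Retained (n=15): Σ = 11144, mean = 11144/15 = 742.933

742.9 ms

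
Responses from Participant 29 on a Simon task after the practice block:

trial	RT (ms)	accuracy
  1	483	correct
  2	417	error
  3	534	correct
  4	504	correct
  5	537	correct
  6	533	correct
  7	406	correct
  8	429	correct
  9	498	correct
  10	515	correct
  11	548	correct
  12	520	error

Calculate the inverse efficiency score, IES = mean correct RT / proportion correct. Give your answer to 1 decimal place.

Correct trials (n=10): 483, 534, 504, 537, 533, 406, 429, 498, 515, 548
Mean correct RT = 4987/10 = 498.7000 ms
Proportion correct = 10/12
IES = 498.7000 / (10/12) = 598.440 ms

598.4 ms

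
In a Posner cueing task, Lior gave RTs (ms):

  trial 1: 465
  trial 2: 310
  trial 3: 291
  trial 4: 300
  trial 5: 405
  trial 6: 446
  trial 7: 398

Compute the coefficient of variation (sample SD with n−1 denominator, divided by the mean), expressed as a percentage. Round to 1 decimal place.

n = 7, Σ = 2615, M = 373.5714
Σ(x−M)² = 31461.714; s = √(31461.714/6) = 72.4128
CV = 72.4128 / 373.5714 = 0.19384 = 19.384%

19.4%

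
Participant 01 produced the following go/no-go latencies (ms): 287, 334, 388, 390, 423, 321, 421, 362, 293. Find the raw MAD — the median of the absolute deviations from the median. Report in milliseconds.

Sorted: 287, 293, 321, 334, 362, 388, 390, 421, 423 → median = 362
|x − 362|: 75, 28, 26, 28, 61, 41, 59, 0, 69
Sorted deviations: 0, 26, 28, 28, 41, 59, 61, 69, 75 → MAD = 41

41 ms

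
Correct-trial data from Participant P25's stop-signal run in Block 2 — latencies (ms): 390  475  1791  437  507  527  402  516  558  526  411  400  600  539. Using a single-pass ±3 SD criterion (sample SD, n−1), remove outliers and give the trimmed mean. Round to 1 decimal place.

n = 14, ΣRT = 8079, M = 577.071
Σ(x−M)² = 1644334.93; s = √(1644334.93/13) = 355.651
Cutoffs: 577.071 ± 3·355.651 → [-489.9, 1644.0]
Outside: 1791 → excluded.
Retained (n=13): Σ = 6288, mean = 6288/13 = 483.692

483.7 ms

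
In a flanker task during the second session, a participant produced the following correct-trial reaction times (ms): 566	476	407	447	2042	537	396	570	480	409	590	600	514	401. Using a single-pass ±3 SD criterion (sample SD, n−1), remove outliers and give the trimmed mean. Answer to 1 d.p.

n = 14, ΣRT = 8435, M = 602.500
Σ(x−M)² = 2300929.50; s = √(2300929.50/13) = 420.707
Cutoffs: 602.500 ± 3·420.707 → [-659.6, 1864.6]
Outside: 2042 → excluded.
Retained (n=13): Σ = 6393, mean = 6393/13 = 491.769

491.8 ms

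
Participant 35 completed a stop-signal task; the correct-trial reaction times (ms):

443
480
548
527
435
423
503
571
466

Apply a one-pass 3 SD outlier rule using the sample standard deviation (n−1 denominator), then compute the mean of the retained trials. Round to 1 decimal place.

488.4 ms

n = 9, ΣRT = 4396, M = 488.444
Σ(x−M)² = 21840.22; s = √(21840.22/8) = 52.250
Cutoffs: 488.444 ± 3·52.250 → [331.7, 645.2]
No RTs fall outside the cutoffs; all 9 retained. Mean = 4396/9 = 488.444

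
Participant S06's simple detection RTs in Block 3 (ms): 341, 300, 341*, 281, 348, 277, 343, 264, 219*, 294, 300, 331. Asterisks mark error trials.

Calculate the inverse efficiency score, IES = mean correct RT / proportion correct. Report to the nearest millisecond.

369 ms

Correct trials (n=10): 341, 300, 281, 348, 277, 343, 264, 294, 300, 331
Mean correct RT = 3079/10 = 307.9000 ms
Proportion correct = 10/12
IES = 307.9000 / (10/12) = 369.480 ms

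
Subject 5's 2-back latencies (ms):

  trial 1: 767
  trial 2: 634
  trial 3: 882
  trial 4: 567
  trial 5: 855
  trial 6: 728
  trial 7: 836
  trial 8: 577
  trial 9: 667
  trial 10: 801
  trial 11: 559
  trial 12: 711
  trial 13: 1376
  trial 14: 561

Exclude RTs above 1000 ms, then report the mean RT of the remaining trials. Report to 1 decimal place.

Excluded: 1376
Retained (n=13): Σ = 9145
Mean = 9145/13 = 703.4615

703.5 ms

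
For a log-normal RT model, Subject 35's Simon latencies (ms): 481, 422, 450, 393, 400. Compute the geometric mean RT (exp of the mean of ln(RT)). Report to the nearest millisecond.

ln(RT): 6.1759, 6.0450, 6.1092, 5.9738, 5.9915
Mean ln(RT) = 30.2954/5 = 6.05908
Geometric mean = exp(6.05908) = 427.98 ms

428 ms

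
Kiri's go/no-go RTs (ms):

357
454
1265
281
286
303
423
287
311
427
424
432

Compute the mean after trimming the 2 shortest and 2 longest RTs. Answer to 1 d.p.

370.5 ms

Sorted: 281, 286, 287, 303, 311, 357, 423, 424, 427, 432, 454, 1265
Drop lowest 2 (281, 286) and highest 2 (454, 1265)
Remaining (n=8): Σ = 2964, mean = 2964/8 = 370.500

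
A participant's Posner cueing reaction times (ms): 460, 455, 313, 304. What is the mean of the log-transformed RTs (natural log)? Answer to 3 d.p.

5.929

ln(RT): 6.1312, 6.1203, 5.7462, 5.7170
Σ ln(RT) = 23.7148
Mean = 23.7148/4 = 5.92869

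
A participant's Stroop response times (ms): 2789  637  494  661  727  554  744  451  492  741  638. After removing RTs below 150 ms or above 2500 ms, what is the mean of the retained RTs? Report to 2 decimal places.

Excluded: 2789
Retained (n=10): Σ = 6139
Mean = 6139/10 = 613.9000

613.90 ms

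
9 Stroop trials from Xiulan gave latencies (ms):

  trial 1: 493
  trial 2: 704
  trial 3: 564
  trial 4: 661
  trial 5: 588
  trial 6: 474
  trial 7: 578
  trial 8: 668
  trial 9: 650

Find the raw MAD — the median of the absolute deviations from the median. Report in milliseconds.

73 ms

Sorted: 474, 493, 564, 578, 588, 650, 661, 668, 704 → median = 588
|x − 588|: 95, 116, 24, 73, 0, 114, 10, 80, 62
Sorted deviations: 0, 10, 24, 62, 73, 80, 95, 114, 116 → MAD = 73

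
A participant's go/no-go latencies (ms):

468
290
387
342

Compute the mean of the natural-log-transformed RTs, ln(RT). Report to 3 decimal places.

ln(RT): 6.1485, 5.6699, 5.9584, 5.8348
Σ ln(RT) = 23.6116
Mean = 23.6116/4 = 5.90290

5.903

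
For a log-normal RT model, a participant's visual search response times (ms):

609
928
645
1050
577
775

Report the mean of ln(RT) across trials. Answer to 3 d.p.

6.614

ln(RT): 6.4118, 6.8330, 6.4693, 6.9565, 6.3578, 6.6529
Σ ln(RT) = 39.6814
Mean = 39.6814/6 = 6.61356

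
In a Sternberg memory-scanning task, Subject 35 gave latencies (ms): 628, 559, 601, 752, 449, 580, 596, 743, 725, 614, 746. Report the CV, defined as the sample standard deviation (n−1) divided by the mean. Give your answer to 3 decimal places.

0.151

n = 11, Σ = 6993, M = 635.7273
Σ(x−M)² = 92332.182; s = √(92332.182/10) = 96.0896
CV = 96.0896 / 635.7273 = 0.15115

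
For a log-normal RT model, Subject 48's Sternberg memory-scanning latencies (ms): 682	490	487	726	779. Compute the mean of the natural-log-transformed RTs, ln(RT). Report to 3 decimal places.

ln(RT): 6.5250, 6.1944, 6.1883, 6.5876, 6.6580
Σ ln(RT) = 32.1533
Mean = 32.1533/5 = 6.43065

6.431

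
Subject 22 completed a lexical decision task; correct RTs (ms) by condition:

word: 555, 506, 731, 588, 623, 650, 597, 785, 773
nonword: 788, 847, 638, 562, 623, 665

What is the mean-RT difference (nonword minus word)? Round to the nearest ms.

M(word) = 5808/9 = 645.333
M(nonword) = 4123/6 = 687.167
Difference = 687.167 − 645.333 = 41.833 ms

42 ms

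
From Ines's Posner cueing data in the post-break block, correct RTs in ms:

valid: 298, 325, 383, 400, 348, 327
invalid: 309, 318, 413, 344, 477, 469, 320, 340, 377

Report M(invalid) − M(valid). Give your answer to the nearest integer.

M(valid) = 2081/6 = 346.833
M(invalid) = 3367/9 = 374.111
Difference = 374.111 − 346.833 = 27.278 ms

27 ms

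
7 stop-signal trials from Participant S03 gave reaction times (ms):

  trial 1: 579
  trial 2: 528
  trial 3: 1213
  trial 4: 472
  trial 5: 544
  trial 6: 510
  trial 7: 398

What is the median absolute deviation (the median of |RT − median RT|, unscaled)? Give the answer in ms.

Sorted: 398, 472, 510, 528, 544, 579, 1213 → median = 528
|x − 528|: 51, 0, 685, 56, 16, 18, 130
Sorted deviations: 0, 16, 18, 51, 56, 130, 685 → MAD = 51

51 ms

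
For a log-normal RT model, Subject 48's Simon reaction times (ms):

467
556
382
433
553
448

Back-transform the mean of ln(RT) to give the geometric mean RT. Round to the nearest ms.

ln(RT): 6.1463, 6.3208, 5.9454, 6.0707, 6.3154, 6.1048
Mean ln(RT) = 36.9034/6 = 6.15057
Geometric mean = exp(6.15057) = 468.98 ms

469 ms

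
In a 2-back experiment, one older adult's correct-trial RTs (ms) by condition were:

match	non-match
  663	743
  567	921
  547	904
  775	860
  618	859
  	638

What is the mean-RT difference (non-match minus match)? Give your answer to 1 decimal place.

186.8 ms

M(match) = 3170/5 = 634.000
M(non-match) = 4925/6 = 820.833
Difference = 820.833 − 634.000 = 186.833 ms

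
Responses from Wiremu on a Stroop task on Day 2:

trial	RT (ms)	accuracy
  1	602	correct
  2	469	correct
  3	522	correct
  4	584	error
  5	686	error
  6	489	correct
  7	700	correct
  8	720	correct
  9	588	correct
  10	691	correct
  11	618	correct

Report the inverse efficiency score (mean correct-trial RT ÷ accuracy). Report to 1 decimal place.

Correct trials (n=9): 602, 469, 522, 489, 700, 720, 588, 691, 618
Mean correct RT = 5399/9 = 599.8889 ms
Proportion correct = 9/11
IES = 599.8889 / (9/11) = 733.198 ms

733.2 ms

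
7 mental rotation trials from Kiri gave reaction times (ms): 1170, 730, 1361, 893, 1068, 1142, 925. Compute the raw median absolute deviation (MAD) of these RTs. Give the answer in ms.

Sorted: 730, 893, 925, 1068, 1142, 1170, 1361 → median = 1068
|x − 1068|: 102, 338, 293, 175, 0, 74, 143
Sorted deviations: 0, 74, 102, 143, 175, 293, 338 → MAD = 143

143 ms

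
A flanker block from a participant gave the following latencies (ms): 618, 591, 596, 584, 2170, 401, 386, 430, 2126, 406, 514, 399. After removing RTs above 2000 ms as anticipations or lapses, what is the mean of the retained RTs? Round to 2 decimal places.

492.50 ms

Excluded: 2126, 2170
Retained (n=10): Σ = 4925
Mean = 4925/10 = 492.5000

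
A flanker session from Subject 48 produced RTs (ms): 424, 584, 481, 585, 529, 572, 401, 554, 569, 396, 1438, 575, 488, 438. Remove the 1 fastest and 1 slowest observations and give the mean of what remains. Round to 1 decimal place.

516.7 ms

Sorted: 396, 401, 424, 438, 481, 488, 529, 554, 569, 572, 575, 584, 585, 1438
Drop lowest 1 (396) and highest 1 (1438)
Remaining (n=12): Σ = 6200, mean = 6200/12 = 516.667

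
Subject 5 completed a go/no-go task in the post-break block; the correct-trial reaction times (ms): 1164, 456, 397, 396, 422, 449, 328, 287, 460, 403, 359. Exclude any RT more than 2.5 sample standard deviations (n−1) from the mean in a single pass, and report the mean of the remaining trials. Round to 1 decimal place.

n = 11, ΣRT = 5121, M = 465.545
Σ(x−M)² = 565726.73; s = √(565726.73/10) = 237.850
Cutoffs: 465.545 ± 2.5·237.850 → [-129.1, 1060.2]
Outside: 1164 → excluded.
Retained (n=10): Σ = 3957, mean = 3957/10 = 395.700

395.7 ms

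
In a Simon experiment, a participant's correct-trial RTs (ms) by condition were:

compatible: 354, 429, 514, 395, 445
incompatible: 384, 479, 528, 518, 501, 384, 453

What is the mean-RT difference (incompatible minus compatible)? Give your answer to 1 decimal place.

36.5 ms

M(compatible) = 2137/5 = 427.400
M(incompatible) = 3247/7 = 463.857
Difference = 463.857 − 427.400 = 36.457 ms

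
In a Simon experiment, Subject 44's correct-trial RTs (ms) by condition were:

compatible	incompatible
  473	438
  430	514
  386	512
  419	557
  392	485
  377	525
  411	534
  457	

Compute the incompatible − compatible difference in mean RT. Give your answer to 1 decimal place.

91.2 ms

M(compatible) = 3345/8 = 418.125
M(incompatible) = 3565/7 = 509.286
Difference = 509.286 − 418.125 = 91.161 ms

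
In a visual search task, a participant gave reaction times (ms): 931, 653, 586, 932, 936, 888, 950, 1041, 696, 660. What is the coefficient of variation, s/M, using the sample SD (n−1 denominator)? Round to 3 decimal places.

0.194

n = 10, Σ = 8273, M = 827.3000
Σ(x−M)² = 231774.100; s = √(231774.100/9) = 160.4764
CV = 160.4764 / 827.3000 = 0.19398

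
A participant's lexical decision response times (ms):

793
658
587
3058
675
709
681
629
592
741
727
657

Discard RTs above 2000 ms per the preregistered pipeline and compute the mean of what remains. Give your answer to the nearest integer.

677 ms

Excluded: 3058
Retained (n=11): Σ = 7449
Mean = 7449/11 = 677.1818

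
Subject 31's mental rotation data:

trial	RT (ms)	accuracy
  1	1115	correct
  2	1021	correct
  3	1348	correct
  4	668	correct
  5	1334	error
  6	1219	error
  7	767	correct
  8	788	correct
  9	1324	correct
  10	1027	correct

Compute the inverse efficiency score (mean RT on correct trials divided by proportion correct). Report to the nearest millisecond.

Correct trials (n=8): 1115, 1021, 1348, 668, 767, 788, 1324, 1027
Mean correct RT = 8058/8 = 1007.2500 ms
Proportion correct = 8/10
IES = 1007.2500 / (8/10) = 1259.062 ms

1259 ms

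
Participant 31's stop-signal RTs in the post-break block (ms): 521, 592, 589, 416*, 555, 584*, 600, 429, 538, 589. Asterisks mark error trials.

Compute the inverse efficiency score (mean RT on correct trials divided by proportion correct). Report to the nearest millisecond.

690 ms

Correct trials (n=8): 521, 592, 589, 555, 600, 429, 538, 589
Mean correct RT = 4413/8 = 551.6250 ms
Proportion correct = 8/10
IES = 551.6250 / (8/10) = 689.531 ms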